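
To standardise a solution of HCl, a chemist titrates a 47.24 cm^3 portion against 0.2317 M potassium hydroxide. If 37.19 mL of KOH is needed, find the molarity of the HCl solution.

n(KOH) delivered = 0.2317 x 0.03719 = 0.008617 mol.
For a 1:1 reaction, n(HCl) = 0.008617 mol.
[HCl] = 0.008617 mol / 0.04724 L = 0.182 M.

0.182 M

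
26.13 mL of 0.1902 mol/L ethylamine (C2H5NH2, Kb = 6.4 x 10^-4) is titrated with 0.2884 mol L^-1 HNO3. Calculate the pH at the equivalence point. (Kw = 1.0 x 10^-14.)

n(C2H5NH2) = 0.1902 x 0.02613 = 0.004970 mol; V(HNO3) at equivalence = 0.004970/0.2884 = 0.01723 L.
At equivalence the base is fully converted to C2H5NH3+; total volume = 0.04336 L, so [C2H5NH3+] = 0.004970/0.04336 = 0.1146 M.
Ka(C2H5NH3+) = Kw/Kb = 1.0e-14 / 6.4 x 10^-4 = 1.56e-11.
[H^+] = sqrt(Ka x [C2H5NH3+]) = sqrt(1.56e-11 x 0.1146) = 1.34e-6 M.
pH = -log(1.34e-6) = 5.87.

5.87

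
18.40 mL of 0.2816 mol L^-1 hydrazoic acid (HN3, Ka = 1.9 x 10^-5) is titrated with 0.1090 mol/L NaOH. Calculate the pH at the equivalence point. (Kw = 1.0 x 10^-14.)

8.81

n(HN3) = 0.2816 x 0.01840 = 0.005181 mol; V(NaOH) at equivalence = 0.005181/0.1090 = 0.04754 L.
At equivalence all the acid is converted to N3-; total volume = 0.01840 + 0.04754 = 0.06594 L, so [N3-] = 0.005181/0.06594 = 0.07858 M.
Kb = Kw/Ka = 1.0e-14 / 1.9 x 10^-5 = 5.26e-10.
[OH^-] = sqrt(Kb x [N3-]) = sqrt(5.26e-10 x 0.07858) = 6.43e-6 M.
pOH = 5.19, so pH = 14.00 - 5.19 = 8.81.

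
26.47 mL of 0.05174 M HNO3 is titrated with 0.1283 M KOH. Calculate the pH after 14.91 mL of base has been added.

n(acid) = 0.05174 x 0.02647 = 0.001370 mol; n(KOH) added = 0.1283 x 0.01491 = 0.001913 mol.
Base is in excess by 0.001913 - 0.001370 = 0.0005434 mol in a total volume of 0.04138 L.
[OH^-] = 0.0005434/0.04138 = 0.01313 M, so pOH = 1.88 and pH = 14.00 - 1.88 = 12.12.

12.12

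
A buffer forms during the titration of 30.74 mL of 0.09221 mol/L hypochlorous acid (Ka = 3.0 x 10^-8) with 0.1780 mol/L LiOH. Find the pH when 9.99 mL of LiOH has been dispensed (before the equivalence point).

7.75

Initial n(HClO) = 0.09221 x 0.03074 = 0.002835 mol.
n(LiOH) added = 0.1780 x 0.009990 = 0.001778 mol, converting that many moles of HClO to ClO-.
Remaining n(HClO) = 0.001056 mol; n(ClO-) = 0.001778 mol.
By Henderson-Hasselbalch, pH = pKa + log([A^-]/[HA]) = 7.52 + log(0.001778/0.001056) = 7.52 + (+0.23) = 7.75.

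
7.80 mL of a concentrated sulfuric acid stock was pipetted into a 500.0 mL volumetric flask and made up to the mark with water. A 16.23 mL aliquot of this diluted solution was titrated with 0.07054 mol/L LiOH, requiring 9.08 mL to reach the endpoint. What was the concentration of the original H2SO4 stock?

1.26 M

n(LiOH) = 0.07054 x 0.009080 = 0.0006405 mol.
n(H2SO4) in the aliquot = 0.0006405 x 1/2 = 0.0003203 mol.
[diluted H2SO4] = 0.0003203 / 0.01623 = 0.01973 M.
Dilution factor = 500.0/7.800 = 64.10, so [stock] = 0.01973 x 64.10 = 1.26 M.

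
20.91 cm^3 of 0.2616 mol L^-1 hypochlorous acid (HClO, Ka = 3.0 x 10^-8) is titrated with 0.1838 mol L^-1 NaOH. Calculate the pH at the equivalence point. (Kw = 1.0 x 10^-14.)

n(HClO) = 0.2616 x 0.02091 = 0.005470 mol; V(NaOH) at equivalence = 0.005470/0.1838 = 0.02976 L.
At equivalence all the acid is converted to ClO-; total volume = 0.02091 + 0.02976 = 0.05067 L, so [ClO-] = 0.005470/0.05067 = 0.1080 M.
Kb = Kw/Ka = 1.0e-14 / 3.0 x 10^-8 = 3.33e-7.
[OH^-] = sqrt(Kb x [ClO-]) = sqrt(3.33e-7 x 0.1080) = 0.000190 M.
pOH = 3.72, so pH = 14.00 - 3.72 = 10.28.

10.28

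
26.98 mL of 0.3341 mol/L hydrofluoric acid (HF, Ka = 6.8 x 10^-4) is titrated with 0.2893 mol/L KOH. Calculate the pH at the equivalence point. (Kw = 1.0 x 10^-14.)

8.18

n(HF) = 0.3341 x 0.02698 = 0.009014 mol; V(KOH) at equivalence = 0.009014/0.2893 = 0.03116 L.
At equivalence all the acid is converted to F-; total volume = 0.02698 + 0.03116 = 0.05814 L, so [F-] = 0.009014/0.05814 = 0.1550 M.
Kb = Kw/Ka = 1.0e-14 / 6.8 x 10^-4 = 1.47e-11.
[OH^-] = sqrt(Kb x [F-]) = sqrt(1.47e-11 x 0.1550) = 1.51e-6 M.
pOH = 5.82, so pH = 14.00 - 5.82 = 8.18.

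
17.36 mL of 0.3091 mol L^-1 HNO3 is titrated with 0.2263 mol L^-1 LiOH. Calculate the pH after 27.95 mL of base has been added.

n(acid) = 0.3091 x 0.01736 = 0.005366 mol; n(LiOH) added = 0.2263 x 0.02795 = 0.006325 mol.
Base is in excess by 0.006325 - 0.005366 = 0.0009591 mol in a total volume of 0.04531 L.
[OH^-] = 0.0009591/0.04531 = 0.02117 M, so pOH = 1.67 and pH = 14.00 - 1.67 = 12.33.

12.33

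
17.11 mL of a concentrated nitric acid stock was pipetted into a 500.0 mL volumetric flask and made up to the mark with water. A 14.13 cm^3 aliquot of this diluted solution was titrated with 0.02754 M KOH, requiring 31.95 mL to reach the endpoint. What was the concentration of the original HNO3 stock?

1.82 M

n(KOH) = 0.02754 x 0.03195 = 0.0008799 mol.
n(HNO3) in the aliquot = 0.0008799 mol.
[diluted HNO3] = 0.0008799 / 0.01413 = 0.06227 M.
Dilution factor = 500.0/17.11 = 29.22, so [stock] = 0.06227 x 29.22 = 1.82 M.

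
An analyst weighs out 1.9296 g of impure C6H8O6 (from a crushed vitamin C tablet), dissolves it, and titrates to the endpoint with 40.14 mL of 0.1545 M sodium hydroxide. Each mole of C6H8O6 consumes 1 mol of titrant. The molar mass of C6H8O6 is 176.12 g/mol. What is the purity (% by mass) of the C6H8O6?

56.6%

n(NaOH) = 0.1545 x 0.04014 = 0.006202 mol.
n(C6H8O6) = 0.006202 / 1 = 0.006202 mol.
mass of C6H8O6 = 0.006202 x 176.12 = 1.092 g.
% purity = 1.092 / 1.9296 x 100 = 56.6%.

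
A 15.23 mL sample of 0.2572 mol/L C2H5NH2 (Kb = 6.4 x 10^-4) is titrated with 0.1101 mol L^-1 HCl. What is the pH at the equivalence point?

5.96

n(C2H5NH2) = 0.2572 x 0.01523 = 0.003917 mol; V(HCl) at equivalence = 0.003917/0.1101 = 0.03558 L.
At equivalence the base is fully converted to C2H5NH3+; total volume = 0.05081 L, so [C2H5NH3+] = 0.003917/0.05081 = 0.07710 M.
Ka(C2H5NH3+) = Kw/Kb = 1.0e-14 / 6.4 x 10^-4 = 1.56e-11.
[H^+] = sqrt(Ka x [C2H5NH3+]) = sqrt(1.56e-11 x 0.07710) = 1.10e-6 M.
pH = -log(1.10e-6) = 5.96.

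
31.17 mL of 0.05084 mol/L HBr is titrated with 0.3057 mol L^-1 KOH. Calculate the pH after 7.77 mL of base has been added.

12.31

n(acid) = 0.05084 x 0.03117 = 0.001585 mol; n(KOH) added = 0.3057 x 0.007770 = 0.002375 mol.
Base is in excess by 0.002375 - 0.001585 = 0.0007906 mol in a total volume of 0.03894 L.
[OH^-] = 0.0007906/0.03894 = 0.02030 M, so pOH = 1.69 and pH = 14.00 - 1.69 = 12.31.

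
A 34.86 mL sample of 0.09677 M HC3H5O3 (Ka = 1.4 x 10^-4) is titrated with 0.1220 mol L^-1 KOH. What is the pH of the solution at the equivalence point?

n(HC3H5O3) = 0.09677 x 0.03486 = 0.003373 mol; V(KOH) at equivalence = 0.003373/0.1220 = 0.02765 L.
At equivalence all the acid is converted to C3H5O3-; total volume = 0.03486 + 0.02765 = 0.06251 L, so [C3H5O3-] = 0.003373/0.06251 = 0.05397 M.
Kb = Kw/Ka = 1.0e-14 / 1.4 x 10^-4 = 7.14e-11.
[OH^-] = sqrt(Kb x [C3H5O3-]) = sqrt(7.14e-11 x 0.05397) = 1.96e-6 M.
pOH = 5.71, so pH = 14.00 - 5.71 = 8.29.

8.29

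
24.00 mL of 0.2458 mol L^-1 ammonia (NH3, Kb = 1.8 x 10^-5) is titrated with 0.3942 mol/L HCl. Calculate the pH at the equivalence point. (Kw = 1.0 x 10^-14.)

n(NH3) = 0.2458 x 0.02400 = 0.005899 mol; V(HCl) at equivalence = 0.005899/0.3942 = 0.01496 L.
At equivalence the base is fully converted to NH4+; total volume = 0.03896 L, so [NH4+] = 0.005899/0.03896 = 0.1514 M.
Ka(NH4+) = Kw/Kb = 1.0e-14 / 1.8 x 10^-5 = 5.56e-10.
[H^+] = sqrt(Ka x [NH4+]) = sqrt(5.56e-10 x 0.1514) = 9.17e-6 M.
pH = -log(9.17e-6) = 5.04.

5.04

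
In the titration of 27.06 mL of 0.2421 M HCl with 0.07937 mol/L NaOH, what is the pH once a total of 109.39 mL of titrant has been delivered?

12.19

n(acid) = 0.2421 x 0.02706 = 0.006551 mol; n(NaOH) added = 0.07937 x 0.1094 = 0.008682 mol.
Base is in excess by 0.008682 - 0.006551 = 0.002131 mol in a total volume of 0.1364 L.
[OH^-] = 0.002131/0.1364 = 0.01562 M, so pOH = 1.81 and pH = 14.00 - 1.81 = 12.19.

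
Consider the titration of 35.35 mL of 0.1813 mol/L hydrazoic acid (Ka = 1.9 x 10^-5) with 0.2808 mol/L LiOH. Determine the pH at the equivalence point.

8.88

n(HN3) = 0.1813 x 0.03535 = 0.006409 mol; V(LiOH) at equivalence = 0.006409/0.2808 = 0.02282 L.
At equivalence all the acid is converted to N3-; total volume = 0.03535 + 0.02282 = 0.05817 L, so [N3-] = 0.006409/0.05817 = 0.1102 M.
Kb = Kw/Ka = 1.0e-14 / 1.9 x 10^-5 = 5.26e-10.
[OH^-] = sqrt(Kb x [N3-]) = sqrt(5.26e-10 x 0.1102) = 7.61e-6 M.
pOH = 5.12, so pH = 14.00 - 5.12 = 8.88.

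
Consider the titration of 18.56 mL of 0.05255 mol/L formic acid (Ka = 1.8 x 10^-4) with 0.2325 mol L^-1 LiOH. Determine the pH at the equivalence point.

8.19

n(HCOOH) = 0.05255 x 0.01856 = 0.0009753 mol; V(LiOH) at equivalence = 0.0009753/0.2325 = 0.004195 L.
At equivalence all the acid is converted to HCOO-; total volume = 0.01856 + 0.004195 = 0.02275 L, so [HCOO-] = 0.0009753/0.02275 = 0.04286 M.
Kb = Kw/Ka = 1.0e-14 / 1.8 x 10^-4 = 5.56e-11.
[OH^-] = sqrt(Kb x [HCOO-]) = sqrt(5.56e-11 x 0.04286) = 1.54e-6 M.
pOH = 5.81, so pH = 14.00 - 5.81 = 8.19.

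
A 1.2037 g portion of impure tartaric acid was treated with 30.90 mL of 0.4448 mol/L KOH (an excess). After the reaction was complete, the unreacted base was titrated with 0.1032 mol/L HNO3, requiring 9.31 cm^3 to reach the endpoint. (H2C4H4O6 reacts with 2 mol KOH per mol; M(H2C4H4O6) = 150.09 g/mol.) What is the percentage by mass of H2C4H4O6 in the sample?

Total n(KOH) added = 0.4448 x 0.03090 = 0.01374 mol.
n(HNO3) used = 0.1032 x 0.009310 = 0.0009608 mol, which equals the excess n(KOH).
So n(KOH) consumed by the sample = 0.01374 - 0.0009608 = 0.01278 mol.
n(H2C4H4O6) = 0.01278 / 2 = 0.006392 mol.
mass H2C4H4O6 = 0.006392 x 150.09 = 0.9593 g, so %H2C4H4O6 = 0.9593/1.2037 x 100 = 79.7%.

79.7%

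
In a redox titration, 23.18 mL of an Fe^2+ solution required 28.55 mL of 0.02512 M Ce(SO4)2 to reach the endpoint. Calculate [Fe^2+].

n(Ce(SO4)2) = 0.02512 x 0.02855 = 0.0007172 mol.
From the balanced equation, 1 mol Ce(SO4)2 reacts with 1 mol Fe^2+, so n(Fe^2+) = 0.0007172 x 1/1 = 0.0007172 mol.
[Fe^2+] = 0.0007172 / 0.02318 L = 0.0309 M.

0.0309 M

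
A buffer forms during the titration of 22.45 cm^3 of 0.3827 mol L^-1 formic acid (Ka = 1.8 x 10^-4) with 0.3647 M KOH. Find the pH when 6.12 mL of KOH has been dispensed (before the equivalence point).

3.29

Initial n(HCOOH) = 0.3827 x 0.02245 = 0.008592 mol.
n(KOH) added = 0.3647 x 0.006120 = 0.002232 mol, converting that many moles of HCOOH to HCOO-.
Remaining n(HCOOH) = 0.006360 mol; n(HCOO-) = 0.002232 mol.
By Henderson-Hasselbalch, pH = pKa + log([A^-]/[HA]) = 3.74 + log(0.002232/0.006360) = 3.74 + (-0.45) = 3.29.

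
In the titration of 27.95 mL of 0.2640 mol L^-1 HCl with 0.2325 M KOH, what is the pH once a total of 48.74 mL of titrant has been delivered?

n(acid) = 0.2640 x 0.02795 = 0.007379 mol; n(KOH) added = 0.2325 x 0.04874 = 0.01133 mol.
Base is in excess by 0.01133 - 0.007379 = 0.003953 mol in a total volume of 0.07669 L.
[OH^-] = 0.003953/0.07669 = 0.05155 M, so pOH = 1.29 and pH = 14.00 - 1.29 = 12.71.

12.71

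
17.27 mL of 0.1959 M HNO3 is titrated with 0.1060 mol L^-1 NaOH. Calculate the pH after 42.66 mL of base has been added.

12.28

n(acid) = 0.1959 x 0.01727 = 0.003383 mol; n(NaOH) added = 0.1060 x 0.04266 = 0.004522 mol.
Base is in excess by 0.004522 - 0.003383 = 0.001139 mol in a total volume of 0.05993 L.
[OH^-] = 0.001139/0.05993 = 0.01900 M, so pOH = 1.72 and pH = 14.00 - 1.72 = 12.28.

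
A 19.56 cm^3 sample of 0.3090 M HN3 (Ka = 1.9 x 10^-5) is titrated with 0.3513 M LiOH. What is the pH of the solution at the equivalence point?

n(HN3) = 0.3090 x 0.01956 = 0.006044 mol; V(LiOH) at equivalence = 0.006044/0.3513 = 0.01720 L.
At equivalence all the acid is converted to N3-; total volume = 0.01956 + 0.01720 = 0.03676 L, so [N3-] = 0.006044/0.03676 = 0.1644 M.
Kb = Kw/Ka = 1.0e-14 / 1.9 x 10^-5 = 5.26e-10.
[OH^-] = sqrt(Kb x [N3-]) = sqrt(5.26e-10 x 0.1644) = 9.30e-6 M.
pOH = 5.03, so pH = 14.00 - 5.03 = 8.97.

8.97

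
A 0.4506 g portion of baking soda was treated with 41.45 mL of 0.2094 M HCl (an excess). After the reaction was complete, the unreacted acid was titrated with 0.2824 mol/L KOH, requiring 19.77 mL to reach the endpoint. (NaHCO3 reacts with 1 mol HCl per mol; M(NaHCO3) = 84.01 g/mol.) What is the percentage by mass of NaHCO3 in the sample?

57.7%

Total n(HCl) added = 0.2094 x 0.04145 = 0.008680 mol.
n(KOH) used = 0.2824 x 0.01977 = 0.005583 mol, which equals the excess n(HCl).
So n(HCl) consumed by the sample = 0.008680 - 0.005583 = 0.003097 mol.
n(NaHCO3) = 0.003097 / 1 = 0.003097 mol.
mass NaHCO3 = 0.003097 x 84.01 = 0.2601 g, so %NaHCO3 = 0.2601/0.4506 x 100 = 57.7%.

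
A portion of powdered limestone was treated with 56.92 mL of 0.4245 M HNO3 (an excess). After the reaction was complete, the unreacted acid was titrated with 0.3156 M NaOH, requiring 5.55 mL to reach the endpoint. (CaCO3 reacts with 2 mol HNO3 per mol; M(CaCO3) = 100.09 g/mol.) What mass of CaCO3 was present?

Total n(HNO3) added = 0.4245 x 0.05692 = 0.02416 mol.
n(NaOH) used = 0.3156 x 0.005550 = 0.001752 mol, which equals the excess n(HNO3).
So n(HNO3) consumed by the sample = 0.02416 - 0.001752 = 0.02241 mol.
n(CaCO3) = 0.02241 / 2 = 0.01121 mol.
mass = 0.01121 mol x 100.09 g/mol = 1.12 g.

1.12 g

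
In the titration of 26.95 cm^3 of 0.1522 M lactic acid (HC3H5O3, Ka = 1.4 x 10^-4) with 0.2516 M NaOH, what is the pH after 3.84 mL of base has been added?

Initial n(HC3H5O3) = 0.1522 x 0.02695 = 0.004102 mol.
n(NaOH) added = 0.2516 x 0.003840 = 0.0009661 mol, converting that many moles of HC3H5O3 to C3H5O3-.
Remaining n(HC3H5O3) = 0.003136 mol; n(C3H5O3-) = 0.0009661 mol.
By Henderson-Hasselbalch, pH = pKa + log([A^-]/[HA]) = 3.85 + log(0.0009661/0.003136) = 3.85 + (-0.51) = 3.34.

3.34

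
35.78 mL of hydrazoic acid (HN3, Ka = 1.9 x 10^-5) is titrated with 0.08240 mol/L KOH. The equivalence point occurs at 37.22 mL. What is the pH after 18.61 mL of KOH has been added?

4.72

18.61 mL is exactly half the equivalence volume (37.22/2), i.e. the half-equivalence point.
There, n(HA) = n(A^-), so pH = pKa = -log(1.9 x 10^-5) = 4.72.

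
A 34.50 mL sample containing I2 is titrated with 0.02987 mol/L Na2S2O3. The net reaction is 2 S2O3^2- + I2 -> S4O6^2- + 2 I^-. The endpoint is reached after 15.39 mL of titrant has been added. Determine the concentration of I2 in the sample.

n(Na2S2O3) = 0.02987 x 0.01539 = 0.0004597 mol.
From the balanced equation, 2 mol Na2S2O3 reacts with 1 mol I2, so n(I2) = 0.0004597 x 1/2 = 0.0002298 mol.
[I2] = 0.0002298 / 0.03450 L = 0.00666 M.

0.00666 M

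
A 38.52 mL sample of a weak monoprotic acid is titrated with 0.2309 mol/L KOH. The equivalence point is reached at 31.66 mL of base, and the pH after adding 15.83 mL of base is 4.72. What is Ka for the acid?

1.9 x 10^-5

15.83 mL is half of the equivalence volume, so this is the half-equivalence point where [HA] = [A^-].
At half-equivalence pH = pKa, so pKa = 4.72.
Ka = 10^(-4.72) = 1.9 x 10^-5.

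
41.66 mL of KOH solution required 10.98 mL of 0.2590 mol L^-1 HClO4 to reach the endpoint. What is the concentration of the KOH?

0.0683 M

n(HClO4) delivered = 0.2590 x 0.01098 = 0.002844 mol.
For a 1:1 reaction, n(KOH) = 0.002844 mol.
[KOH] = 0.002844 mol / 0.04166 L = 0.0683 M.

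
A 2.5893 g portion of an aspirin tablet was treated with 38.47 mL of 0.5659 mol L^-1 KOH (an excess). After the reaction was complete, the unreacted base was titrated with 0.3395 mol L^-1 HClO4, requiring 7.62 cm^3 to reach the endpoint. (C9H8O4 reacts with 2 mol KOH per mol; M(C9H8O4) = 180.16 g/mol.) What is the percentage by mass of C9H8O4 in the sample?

Total n(KOH) added = 0.5659 x 0.03847 = 0.02177 mol.
n(HClO4) used = 0.3395 x 0.007620 = 0.002587 mol, which equals the excess n(KOH).
So n(KOH) consumed by the sample = 0.02177 - 0.002587 = 0.01918 mol.
n(C9H8O4) = 0.01918 / 2 = 0.009592 mol.
mass C9H8O4 = 0.009592 x 180.16 = 1.728 g, so %C9H8O4 = 1.728/2.5893 x 100 = 66.7%.

66.7%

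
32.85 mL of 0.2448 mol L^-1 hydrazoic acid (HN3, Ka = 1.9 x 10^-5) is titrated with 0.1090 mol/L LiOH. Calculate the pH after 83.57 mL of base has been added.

11.96

n(acid) = 0.2448 x 0.03285 = 0.008042 mol; n(LiOH) added = 0.1090 x 0.08357 = 0.009109 mol.
Base is in excess by 0.009109 - 0.008042 = 0.001067 mol in a total volume of 0.1164 L.
[OH^-] = 0.001067/0.1164 = 0.009169 M, so pOH = 2.04 and pH = 14.00 - 2.04 = 11.96.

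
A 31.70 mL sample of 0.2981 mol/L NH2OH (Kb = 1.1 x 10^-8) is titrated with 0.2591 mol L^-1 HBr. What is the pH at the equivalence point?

3.45

n(NH2OH) = 0.2981 x 0.03170 = 0.009450 mol; V(HBr) at equivalence = 0.009450/0.2591 = 0.03647 L.
At equivalence the base is fully converted to NH3OH+; total volume = 0.06817 L, so [NH3OH+] = 0.009450/0.06817 = 0.1386 M.
Ka(NH3OH+) = Kw/Kb = 1.0e-14 / 1.1 x 10^-8 = 9.09e-7.
[H^+] = sqrt(Ka x [NH3OH+]) = sqrt(9.09e-7 x 0.1386) = 0.000355 M.
pH = -log(0.000355) = 3.45.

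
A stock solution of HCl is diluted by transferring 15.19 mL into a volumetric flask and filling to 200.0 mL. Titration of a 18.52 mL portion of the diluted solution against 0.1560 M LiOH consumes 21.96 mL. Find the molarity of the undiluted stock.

2.44 M

n(LiOH) = 0.1560 x 0.02196 = 0.003426 mol.
n(HCl) in the aliquot = 0.003426 mol.
[diluted HCl] = 0.003426 / 0.01852 = 0.1850 M.
Dilution factor = 200.0/15.19 = 13.17, so [stock] = 0.1850 x 13.17 = 2.44 M.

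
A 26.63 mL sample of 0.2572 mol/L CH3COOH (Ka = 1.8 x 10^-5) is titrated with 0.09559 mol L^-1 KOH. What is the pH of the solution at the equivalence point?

n(CH3COOH) = 0.2572 x 0.02663 = 0.006849 mol; V(KOH) at equivalence = 0.006849/0.09559 = 0.07165 L.
At equivalence all the acid is converted to CH3COO-; total volume = 0.02663 + 0.07165 = 0.09828 L, so [CH3COO-] = 0.006849/0.09828 = 0.06969 M.
Kb = Kw/Ka = 1.0e-14 / 1.8 x 10^-5 = 5.56e-10.
[OH^-] = sqrt(Kb x [CH3COO-]) = sqrt(5.56e-10 x 0.06969) = 6.22e-6 M.
pOH = 5.21, so pH = 14.00 - 5.21 = 8.79.

8.79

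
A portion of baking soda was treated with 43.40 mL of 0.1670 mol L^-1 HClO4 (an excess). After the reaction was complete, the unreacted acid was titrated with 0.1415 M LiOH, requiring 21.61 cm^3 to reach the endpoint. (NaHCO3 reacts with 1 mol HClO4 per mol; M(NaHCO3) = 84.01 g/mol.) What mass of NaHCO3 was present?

Total n(HClO4) added = 0.1670 x 0.04340 = 0.007248 mol.
n(LiOH) used = 0.1415 x 0.02161 = 0.003058 mol, which equals the excess n(HClO4).
So n(HClO4) consumed by the sample = 0.007248 - 0.003058 = 0.004190 mol.
n(NaHCO3) = 0.004190 / 1 = 0.004190 mol.
mass = 0.004190 mol x 84.01 g/mol = 0.352 g.

0.352 g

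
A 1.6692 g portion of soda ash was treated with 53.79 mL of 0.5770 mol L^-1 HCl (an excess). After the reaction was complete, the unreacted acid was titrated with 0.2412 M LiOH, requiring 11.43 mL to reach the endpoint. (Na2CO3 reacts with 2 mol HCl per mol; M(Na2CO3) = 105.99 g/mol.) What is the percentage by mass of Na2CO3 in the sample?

89.8%

Total n(HCl) added = 0.5770 x 0.05379 = 0.03104 mol.
n(LiOH) used = 0.2412 x 0.01143 = 0.002757 mol, which equals the excess n(HCl).
So n(HCl) consumed by the sample = 0.03104 - 0.002757 = 0.02828 mol.
n(Na2CO3) = 0.02828 / 2 = 0.01414 mol.
mass Na2CO3 = 0.01414 x 105.99 = 1.499 g, so %Na2CO3 = 1.499/1.6692 x 100 = 89.8%.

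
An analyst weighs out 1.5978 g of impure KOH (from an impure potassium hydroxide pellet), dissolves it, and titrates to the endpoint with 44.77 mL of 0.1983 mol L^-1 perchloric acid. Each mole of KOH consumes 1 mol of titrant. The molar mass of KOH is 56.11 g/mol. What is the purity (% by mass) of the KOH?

31.2%

n(HClO4) = 0.1983 x 0.04477 = 0.008878 mol.
n(KOH) = 0.008878 / 1 = 0.008878 mol.
mass of KOH = 0.008878 x 56.11 = 0.4981 g.
% purity = 0.4981 / 1.5978 x 100 = 31.2%.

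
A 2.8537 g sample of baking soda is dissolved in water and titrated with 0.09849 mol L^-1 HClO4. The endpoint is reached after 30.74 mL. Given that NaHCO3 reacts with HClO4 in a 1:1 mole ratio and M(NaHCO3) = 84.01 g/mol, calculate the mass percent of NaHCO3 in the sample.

n(HClO4) = 0.09849 x 0.03074 = 0.003028 mol.
n(NaHCO3) = 0.003028 / 1 = 0.003028 mol.
mass of NaHCO3 = 0.003028 x 84.01 = 0.2543 g.
% purity = 0.2543 / 2.8537 x 100 = 8.91%.

8.91%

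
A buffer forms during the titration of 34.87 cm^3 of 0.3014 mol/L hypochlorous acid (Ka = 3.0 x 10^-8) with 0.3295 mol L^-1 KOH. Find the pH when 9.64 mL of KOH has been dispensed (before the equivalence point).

7.16

Initial n(HClO) = 0.3014 x 0.03487 = 0.01051 mol.
n(KOH) added = 0.3295 x 0.009640 = 0.003176 mol, converting that many moles of HClO to ClO-.
Remaining n(HClO) = 0.007333 mol; n(ClO-) = 0.003176 mol.
By Henderson-Hasselbalch, pH = pKa + log([A^-]/[HA]) = 7.52 + log(0.003176/0.007333) = 7.52 + (-0.36) = 7.16.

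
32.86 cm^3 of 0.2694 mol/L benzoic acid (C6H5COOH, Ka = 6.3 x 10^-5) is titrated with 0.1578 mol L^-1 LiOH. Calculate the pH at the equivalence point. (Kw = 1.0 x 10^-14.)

8.60

n(C6H5COOH) = 0.2694 x 0.03286 = 0.008852 mol; V(LiOH) at equivalence = 0.008852/0.1578 = 0.05610 L.
At equivalence all the acid is converted to C6H5COO-; total volume = 0.03286 + 0.05610 = 0.08896 L, so [C6H5COO-] = 0.008852/0.08896 = 0.09951 M.
Kb = Kw/Ka = 1.0e-14 / 6.3 x 10^-5 = 1.59e-10.
[OH^-] = sqrt(Kb x [C6H5COO-]) = sqrt(1.59e-10 x 0.09951) = 3.97e-6 M.
pOH = 5.40, so pH = 14.00 - 5.40 = 8.60.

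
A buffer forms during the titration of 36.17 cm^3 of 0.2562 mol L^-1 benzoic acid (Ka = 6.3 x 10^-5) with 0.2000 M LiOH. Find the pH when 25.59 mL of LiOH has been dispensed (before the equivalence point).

4.29

Initial n(C6H5COOH) = 0.2562 x 0.03617 = 0.009267 mol.
n(LiOH) added = 0.2000 x 0.02559 = 0.005118 mol, converting that many moles of C6H5COOH to C6H5COO-.
Remaining n(C6H5COOH) = 0.004149 mol; n(C6H5COO-) = 0.005118 mol.
By Henderson-Hasselbalch, pH = pKa + log([A^-]/[HA]) = 4.20 + log(0.005118/0.004149) = 4.20 + (+0.09) = 4.29.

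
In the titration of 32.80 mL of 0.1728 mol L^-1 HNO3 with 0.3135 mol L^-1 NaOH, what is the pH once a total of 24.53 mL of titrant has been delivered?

n(acid) = 0.1728 x 0.03280 = 0.005668 mol; n(NaOH) added = 0.3135 x 0.02453 = 0.007690 mol.
Base is in excess by 0.007690 - 0.005668 = 0.002022 mol in a total volume of 0.05733 L.
[OH^-] = 0.002022/0.05733 = 0.03527 M, so pOH = 1.45 and pH = 14.00 - 1.45 = 12.55.

12.55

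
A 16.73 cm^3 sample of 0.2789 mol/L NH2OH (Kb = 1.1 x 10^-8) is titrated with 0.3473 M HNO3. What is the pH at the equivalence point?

3.43

n(NH2OH) = 0.2789 x 0.01673 = 0.004666 mol; V(HNO3) at equivalence = 0.004666/0.3473 = 0.01344 L.
At equivalence the base is fully converted to NH3OH+; total volume = 0.03017 L, so [NH3OH+] = 0.004666/0.03017 = 0.1547 M.
Ka(NH3OH+) = Kw/Kb = 1.0e-14 / 1.1 x 10^-8 = 9.09e-7.
[H^+] = sqrt(Ka x [NH3OH+]) = sqrt(9.09e-7 x 0.1547) = 0.000375 M.
pH = -log(0.000375) = 3.43.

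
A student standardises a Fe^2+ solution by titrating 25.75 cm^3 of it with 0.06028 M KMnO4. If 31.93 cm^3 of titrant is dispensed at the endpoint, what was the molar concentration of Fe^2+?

n(KMnO4) = 0.06028 x 0.03193 = 0.001925 mol.
From the balanced equation, 1 mol KMnO4 reacts with 5 mol Fe^2+, so n(Fe^2+) = 0.001925 x 5/1 = 0.009624 mol.
[Fe^2+] = 0.009624 / 0.02575 L = 0.374 M.

0.374 M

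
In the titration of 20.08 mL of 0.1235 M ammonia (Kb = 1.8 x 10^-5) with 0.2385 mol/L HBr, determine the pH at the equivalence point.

5.17

n(NH3) = 0.1235 x 0.02008 = 0.002480 mol; V(HBr) at equivalence = 0.002480/0.2385 = 0.01040 L.
At equivalence the base is fully converted to NH4+; total volume = 0.03048 L, so [NH4+] = 0.002480/0.03048 = 0.08137 M.
Ka(NH4+) = Kw/Kb = 1.0e-14 / 1.8 x 10^-5 = 5.56e-10.
[H^+] = sqrt(Ka x [NH4+]) = sqrt(5.56e-10 x 0.08137) = 6.72e-6 M.
pH = -log(6.72e-6) = 5.17.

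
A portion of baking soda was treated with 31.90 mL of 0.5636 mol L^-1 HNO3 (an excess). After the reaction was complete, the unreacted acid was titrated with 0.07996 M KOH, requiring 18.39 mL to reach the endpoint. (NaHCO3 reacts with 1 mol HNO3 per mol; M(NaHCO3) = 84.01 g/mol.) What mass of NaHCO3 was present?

Total n(HNO3) added = 0.5636 x 0.03190 = 0.01798 mol.
n(KOH) used = 0.07996 x 0.01839 = 0.001470 mol, which equals the excess n(HNO3).
So n(HNO3) consumed by the sample = 0.01798 - 0.001470 = 0.01651 mol.
n(NaHCO3) = 0.01651 / 1 = 0.01651 mol.
mass = 0.01651 mol x 84.01 g/mol = 1.39 g.

1.39 g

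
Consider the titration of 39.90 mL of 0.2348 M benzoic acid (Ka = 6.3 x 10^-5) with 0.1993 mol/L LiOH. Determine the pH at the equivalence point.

n(C6H5COOH) = 0.2348 x 0.03990 = 0.009369 mol; V(LiOH) at equivalence = 0.009369/0.1993 = 0.04701 L.
At equivalence all the acid is converted to C6H5COO-; total volume = 0.03990 + 0.04701 = 0.08691 L, so [C6H5COO-] = 0.009369/0.08691 = 0.1078 M.
Kb = Kw/Ka = 1.0e-14 / 6.3 x 10^-5 = 1.59e-10.
[OH^-] = sqrt(Kb x [C6H5COO-]) = sqrt(1.59e-10 x 0.1078) = 4.14e-6 M.
pOH = 5.38, so pH = 14.00 - 5.38 = 8.62.

8.62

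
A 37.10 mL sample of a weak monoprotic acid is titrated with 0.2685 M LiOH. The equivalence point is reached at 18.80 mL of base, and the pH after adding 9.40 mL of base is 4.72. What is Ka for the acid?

9.40 mL is half of the equivalence volume, so this is the half-equivalence point where [HA] = [A^-].
At half-equivalence pH = pKa, so pKa = 4.72.
Ka = 10^(-4.72) = 1.9 x 10^-5.

1.9 x 10^-5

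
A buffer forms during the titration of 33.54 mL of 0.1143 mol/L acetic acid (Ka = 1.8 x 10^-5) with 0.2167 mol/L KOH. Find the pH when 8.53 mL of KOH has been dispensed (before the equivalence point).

Initial n(CH3COOH) = 0.1143 x 0.03354 = 0.003834 mol.
n(KOH) added = 0.2167 x 0.008530 = 0.001848 mol, converting that many moles of CH3COOH to CH3COO-.
Remaining n(CH3COOH) = 0.001985 mol; n(CH3COO-) = 0.001848 mol.
By Henderson-Hasselbalch, pH = pKa + log([A^-]/[HA]) = 4.74 + log(0.001848/0.001985) = 4.74 + (-0.03) = 4.71.

4.71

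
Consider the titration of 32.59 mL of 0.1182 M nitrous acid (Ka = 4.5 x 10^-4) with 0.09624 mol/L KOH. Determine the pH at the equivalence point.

n(HNO2) = 0.1182 x 0.03259 = 0.003852 mol; V(KOH) at equivalence = 0.003852/0.09624 = 0.04003 L.
At equivalence all the acid is converted to NO2-; total volume = 0.03259 + 0.04003 = 0.07262 L, so [NO2-] = 0.003852/0.07262 = 0.05305 M.
Kb = Kw/Ka = 1.0e-14 / 4.5 x 10^-4 = 2.22e-11.
[OH^-] = sqrt(Kb x [NO2-]) = sqrt(2.22e-11 x 0.05305) = 1.09e-6 M.
pOH = 5.96, so pH = 14.00 - 5.96 = 8.04.

8.04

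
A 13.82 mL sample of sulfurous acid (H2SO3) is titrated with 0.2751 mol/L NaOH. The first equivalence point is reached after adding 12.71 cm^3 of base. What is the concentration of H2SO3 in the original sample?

n(NaOH) = 0.2751 x 0.01271 = 0.003497 mol.
At the first equivalence point, 1 mol OH^- react per mol H2SO3, so n(H2SO3) = 0.003497 / 1 = 0.003497 mol.
[H2SO3] = 0.003497 / 0.01382 L = 0.253 M.

0.253 M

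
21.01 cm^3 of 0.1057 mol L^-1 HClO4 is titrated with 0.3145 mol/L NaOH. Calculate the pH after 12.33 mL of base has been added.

12.70

n(acid) = 0.1057 x 0.02101 = 0.002221 mol; n(NaOH) added = 0.3145 x 0.01233 = 0.003878 mol.
Base is in excess by 0.003878 - 0.002221 = 0.001657 mol in a total volume of 0.03334 L.
[OH^-] = 0.001657/0.03334 = 0.04970 M, so pOH = 1.30 and pH = 14.00 - 1.30 = 12.70.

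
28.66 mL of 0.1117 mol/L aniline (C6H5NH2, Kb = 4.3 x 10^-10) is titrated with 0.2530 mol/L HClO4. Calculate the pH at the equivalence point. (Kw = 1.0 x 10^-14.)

2.87

n(C6H5NH2) = 0.1117 x 0.02866 = 0.003201 mol; V(HClO4) at equivalence = 0.003201/0.2530 = 0.01265 L.
At equivalence the base is fully converted to C6H5NH3+; total volume = 0.04131 L, so [C6H5NH3+] = 0.003201/0.04131 = 0.07749 M.
Ka(C6H5NH3+) = Kw/Kb = 1.0e-14 / 4.3 x 10^-10 = 2.33e-5.
[H^+] = sqrt(Ka x [C6H5NH3+]) = sqrt(2.33e-5 x 0.07749) = 0.00134 M.
pH = -log(0.00134) = 2.87.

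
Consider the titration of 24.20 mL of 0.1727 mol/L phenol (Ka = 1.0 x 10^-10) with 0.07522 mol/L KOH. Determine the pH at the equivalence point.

11.36

n(C6H5OH) = 0.1727 x 0.02420 = 0.004179 mol; V(KOH) at equivalence = 0.004179/0.07522 = 0.05556 L.
At equivalence all the acid is converted to C6H5O-; total volume = 0.02420 + 0.05556 = 0.07976 L, so [C6H5O-] = 0.004179/0.07976 = 0.05240 M.
Kb = Kw/Ka = 1.0e-14 / 1.0 x 10^-10 = 0.000100.
[OH^-] = sqrt(Kb x [C6H5O-]) = sqrt(0.000100 x 0.05240) = 0.00229 M.
pOH = 2.64, so pH = 14.00 - 2.64 = 11.36.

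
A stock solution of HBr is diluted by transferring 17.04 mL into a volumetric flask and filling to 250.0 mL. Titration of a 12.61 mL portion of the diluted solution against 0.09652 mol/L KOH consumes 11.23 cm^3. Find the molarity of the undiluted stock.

1.26 M

n(KOH) = 0.09652 x 0.01123 = 0.001084 mol.
n(HBr) in the aliquot = 0.001084 mol.
[diluted HBr] = 0.001084 / 0.01261 = 0.08596 M.
Dilution factor = 250.0/17.04 = 14.67, so [stock] = 0.08596 x 14.67 = 1.26 M.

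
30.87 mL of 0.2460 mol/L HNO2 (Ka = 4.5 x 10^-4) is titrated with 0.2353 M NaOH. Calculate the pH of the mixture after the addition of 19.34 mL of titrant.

3.52

Initial n(HNO2) = 0.2460 x 0.03087 = 0.007594 mol.
n(NaOH) added = 0.2353 x 0.01934 = 0.004551 mol, converting that many moles of HNO2 to NO2-.
Remaining n(HNO2) = 0.003043 mol; n(NO2-) = 0.004551 mol.
By Henderson-Hasselbalch, pH = pKa + log([A^-]/[HA]) = 3.35 + log(0.004551/0.003043) = 3.35 + (+0.17) = 3.52.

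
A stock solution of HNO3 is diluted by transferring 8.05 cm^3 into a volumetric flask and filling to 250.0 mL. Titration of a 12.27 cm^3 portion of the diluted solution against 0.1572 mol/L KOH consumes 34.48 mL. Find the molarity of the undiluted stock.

n(KOH) = 0.1572 x 0.03448 = 0.005420 mol.
n(HNO3) in the aliquot = 0.005420 mol.
[diluted HNO3] = 0.005420 / 0.01227 = 0.4417 M.
Dilution factor = 250.0/8.050 = 31.06, so [stock] = 0.4417 x 31.06 = 13.7 M.

13.7 M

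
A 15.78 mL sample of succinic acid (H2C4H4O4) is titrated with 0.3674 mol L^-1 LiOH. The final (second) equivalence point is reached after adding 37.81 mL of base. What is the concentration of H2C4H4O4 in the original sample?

0.440 M

n(LiOH) = 0.3674 x 0.03781 = 0.01389 mol.
At the final (second) equivalence point, 2 mol OH^- react per mol H2C4H4O4, so n(H2C4H4O4) = 0.01389 / 2 = 0.006946 mol.
[H2C4H4O4] = 0.006946 / 0.01578 L = 0.440 M.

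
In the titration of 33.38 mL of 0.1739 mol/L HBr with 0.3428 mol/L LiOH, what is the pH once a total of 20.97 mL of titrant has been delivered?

12.41

n(acid) = 0.1739 x 0.03338 = 0.005805 mol; n(LiOH) added = 0.3428 x 0.02097 = 0.007189 mol.
Base is in excess by 0.007189 - 0.005805 = 0.001384 mol in a total volume of 0.05435 L.
[OH^-] = 0.001384/0.05435 = 0.02546 M, so pOH = 1.59 and pH = 14.00 - 1.59 = 12.41.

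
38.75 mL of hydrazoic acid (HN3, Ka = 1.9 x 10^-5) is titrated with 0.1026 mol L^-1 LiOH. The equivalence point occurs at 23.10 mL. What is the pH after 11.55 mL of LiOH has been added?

11.55 mL is exactly half the equivalence volume (23.10/2), i.e. the half-equivalence point.
There, n(HA) = n(A^-), so pH = pKa = -log(1.9 x 10^-5) = 4.72.

4.72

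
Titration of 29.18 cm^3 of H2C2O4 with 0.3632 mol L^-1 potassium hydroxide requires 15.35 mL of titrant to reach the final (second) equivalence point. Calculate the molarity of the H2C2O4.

n(KOH) = 0.3632 x 0.01535 = 0.005575 mol.
At the final (second) equivalence point, 2 mol OH^- react per mol H2C2O4, so n(H2C2O4) = 0.005575 / 2 = 0.002788 mol.
[H2C2O4] = 0.002788 / 0.02918 L = 0.0955 M.

0.0955 M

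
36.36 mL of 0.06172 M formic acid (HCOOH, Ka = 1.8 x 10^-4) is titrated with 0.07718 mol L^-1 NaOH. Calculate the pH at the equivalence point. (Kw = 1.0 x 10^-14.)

8.14

n(HCOOH) = 0.06172 x 0.03636 = 0.002244 mol; V(NaOH) at equivalence = 0.002244/0.07718 = 0.02908 L.
At equivalence all the acid is converted to HCOO-; total volume = 0.03636 + 0.02908 = 0.06544 L, so [HCOO-] = 0.002244/0.06544 = 0.03429 M.
Kb = Kw/Ka = 1.0e-14 / 1.8 x 10^-4 = 5.56e-11.
[OH^-] = sqrt(Kb x [HCOO-]) = sqrt(5.56e-11 x 0.03429) = 1.38e-6 M.
pOH = 5.86, so pH = 14.00 - 5.86 = 8.14.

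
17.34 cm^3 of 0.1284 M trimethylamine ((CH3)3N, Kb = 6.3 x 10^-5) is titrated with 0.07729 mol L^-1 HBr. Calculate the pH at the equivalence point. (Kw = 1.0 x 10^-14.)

n((CH3)3N) = 0.1284 x 0.01734 = 0.002226 mol; V(HBr) at equivalence = 0.002226/0.07729 = 0.02881 L.
At equivalence the base is fully converted to (CH3)3NH+; total volume = 0.04615 L, so [(CH3)3NH+] = 0.002226/0.04615 = 0.04825 M.
Ka((CH3)3NH+) = Kw/Kb = 1.0e-14 / 6.3 x 10^-5 = 1.59e-10.
[H^+] = sqrt(Ka x [(CH3)3NH+]) = sqrt(1.59e-10 x 0.04825) = 2.77e-6 M.
pH = -log(2.77e-6) = 5.56.

5.56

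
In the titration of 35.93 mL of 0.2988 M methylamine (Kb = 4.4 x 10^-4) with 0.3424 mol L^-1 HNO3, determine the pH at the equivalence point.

5.72

n(CH3NH2) = 0.2988 x 0.03593 = 0.01074 mol; V(HNO3) at equivalence = 0.01074/0.3424 = 0.03135 L.
At equivalence the base is fully converted to CH3NH3+; total volume = 0.06728 L, so [CH3NH3+] = 0.01074/0.06728 = 0.1596 M.
Ka(CH3NH3+) = Kw/Kb = 1.0e-14 / 4.4 x 10^-4 = 2.27e-11.
[H^+] = sqrt(Ka x [CH3NH3+]) = sqrt(2.27e-11 x 0.1596) = 1.90e-6 M.
pH = -log(1.90e-6) = 5.72.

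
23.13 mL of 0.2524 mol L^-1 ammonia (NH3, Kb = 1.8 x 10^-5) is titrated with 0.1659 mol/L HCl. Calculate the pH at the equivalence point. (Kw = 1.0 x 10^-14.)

5.13

n(NH3) = 0.2524 x 0.02313 = 0.005838 mol; V(HCl) at equivalence = 0.005838/0.1659 = 0.03519 L.
At equivalence the base is fully converted to NH4+; total volume = 0.05832 L, so [NH4+] = 0.005838/0.05832 = 0.1001 M.
Ka(NH4+) = Kw/Kb = 1.0e-14 / 1.8 x 10^-5 = 5.56e-10.
[H^+] = sqrt(Ka x [NH4+]) = sqrt(5.56e-10 x 0.1001) = 7.46e-6 M.
pH = -log(7.46e-6) = 5.13.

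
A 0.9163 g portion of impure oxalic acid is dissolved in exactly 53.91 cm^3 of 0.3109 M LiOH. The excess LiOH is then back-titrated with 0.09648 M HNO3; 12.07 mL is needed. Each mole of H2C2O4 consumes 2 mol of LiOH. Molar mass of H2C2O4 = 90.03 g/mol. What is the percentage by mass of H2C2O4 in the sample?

76.6%

Total n(LiOH) added = 0.3109 x 0.05391 = 0.01676 mol.
n(HNO3) used = 0.09648 x 0.01207 = 0.001165 mol, which equals the excess n(LiOH).
So n(LiOH) consumed by the sample = 0.01676 - 0.001165 = 0.01560 mol.
n(H2C2O4) = 0.01560 / 2 = 0.007798 mol.
mass H2C2O4 = 0.007798 x 90.03 = 0.7021 g, so %H2C2O4 = 0.7021/0.9163 x 100 = 76.6%.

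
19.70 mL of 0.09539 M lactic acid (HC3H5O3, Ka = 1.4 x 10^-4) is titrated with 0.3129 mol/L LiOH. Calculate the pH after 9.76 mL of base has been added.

12.60

n(acid) = 0.09539 x 0.01970 = 0.001879 mol; n(LiOH) added = 0.3129 x 0.009760 = 0.003054 mol.
Base is in excess by 0.003054 - 0.001879 = 0.001175 mol in a total volume of 0.02946 L.
[OH^-] = 0.001175/0.02946 = 0.03988 M, so pOH = 1.40 and pH = 14.00 - 1.40 = 12.60.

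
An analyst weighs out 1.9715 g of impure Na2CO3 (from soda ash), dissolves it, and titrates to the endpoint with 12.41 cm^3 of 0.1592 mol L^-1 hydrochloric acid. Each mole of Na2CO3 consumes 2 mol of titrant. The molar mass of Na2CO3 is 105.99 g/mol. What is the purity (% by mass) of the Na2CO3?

n(HCl) = 0.1592 x 0.01241 = 0.001976 mol.
n(Na2CO3) = 0.001976 / 2 = 0.0009878 mol.
mass of Na2CO3 = 0.0009878 x 105.99 = 0.1047 g.
% purity = 0.1047 / 1.9715 x 100 = 5.31%.

5.31%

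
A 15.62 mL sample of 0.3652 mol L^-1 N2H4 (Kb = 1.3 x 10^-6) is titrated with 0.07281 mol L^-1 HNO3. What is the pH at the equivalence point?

4.67

n(N2H4) = 0.3652 x 0.01562 = 0.005704 mol; V(HNO3) at equivalence = 0.005704/0.07281 = 0.07835 L.
At equivalence the base is fully converted to N2H5+; total volume = 0.09397 L, so [N2H5+] = 0.005704/0.09397 = 0.06071 M.
Ka(N2H5+) = Kw/Kb = 1.0e-14 / 1.3 x 10^-6 = 7.69e-9.
[H^+] = sqrt(Ka x [N2H5+]) = sqrt(7.69e-9 x 0.06071) = 2.16e-5 M.
pH = -log(2.16e-5) = 4.67.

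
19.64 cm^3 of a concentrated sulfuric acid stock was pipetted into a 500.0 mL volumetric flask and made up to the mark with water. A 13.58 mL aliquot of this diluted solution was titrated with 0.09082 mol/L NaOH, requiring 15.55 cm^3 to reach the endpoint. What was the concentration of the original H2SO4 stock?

n(NaOH) = 0.09082 x 0.01555 = 0.001412 mol.
n(H2SO4) in the aliquot = 0.001412 x 1/2 = 0.0007061 mol.
[diluted H2SO4] = 0.0007061 / 0.01358 = 0.05200 M.
Dilution factor = 500.0/19.64 = 25.46, so [stock] = 0.05200 x 25.46 = 1.32 M.

1.32 M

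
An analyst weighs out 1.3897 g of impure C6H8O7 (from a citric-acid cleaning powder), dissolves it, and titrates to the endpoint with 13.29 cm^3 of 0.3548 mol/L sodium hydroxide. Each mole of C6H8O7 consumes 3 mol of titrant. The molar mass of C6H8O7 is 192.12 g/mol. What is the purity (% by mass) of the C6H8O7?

21.7%

n(NaOH) = 0.3548 x 0.01329 = 0.004715 mol.
n(C6H8O7) = 0.004715 / 3 = 0.001572 mol.
mass of C6H8O7 = 0.001572 x 192.12 = 0.3020 g.
% purity = 0.3020 / 1.3897 x 100 = 21.7%.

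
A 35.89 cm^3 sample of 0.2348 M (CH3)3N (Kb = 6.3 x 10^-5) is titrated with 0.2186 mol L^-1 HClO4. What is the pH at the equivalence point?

n((CH3)3N) = 0.2348 x 0.03589 = 0.008427 mol; V(HClO4) at equivalence = 0.008427/0.2186 = 0.03855 L.
At equivalence the base is fully converted to (CH3)3NH+; total volume = 0.07444 L, so [(CH3)3NH+] = 0.008427/0.07444 = 0.1132 M.
Ka((CH3)3NH+) = Kw/Kb = 1.0e-14 / 6.3 x 10^-5 = 1.59e-10.
[H^+] = sqrt(Ka x [(CH3)3NH+]) = sqrt(1.59e-10 x 0.1132) = 4.24e-6 M.
pH = -log(4.24e-6) = 5.37.

5.37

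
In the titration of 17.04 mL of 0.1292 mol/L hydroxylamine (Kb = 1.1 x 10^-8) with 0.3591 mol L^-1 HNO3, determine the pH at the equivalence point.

3.53

n(NH2OH) = 0.1292 x 0.01704 = 0.002202 mol; V(HNO3) at equivalence = 0.002202/0.3591 = 0.006131 L.
At equivalence the base is fully converted to NH3OH+; total volume = 0.02317 L, so [NH3OH+] = 0.002202/0.02317 = 0.09501 M.
Ka(NH3OH+) = Kw/Kb = 1.0e-14 / 1.1 x 10^-8 = 9.09e-7.
[H^+] = sqrt(Ka x [NH3OH+]) = sqrt(9.09e-7 x 0.09501) = 0.000294 M.
pH = -log(0.000294) = 3.53.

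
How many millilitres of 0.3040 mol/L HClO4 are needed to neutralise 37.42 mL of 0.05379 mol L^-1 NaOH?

6.62 mL

n(NaOH) = 0.05379 mol/L x 0.03742 L = 0.002013 mol.
At equivalence n(HClO4) = n(NaOH) = 0.002013 mol.
V(HClO4) = 0.002013 / 0.3040 = 0.006621 L = 6.62 mL.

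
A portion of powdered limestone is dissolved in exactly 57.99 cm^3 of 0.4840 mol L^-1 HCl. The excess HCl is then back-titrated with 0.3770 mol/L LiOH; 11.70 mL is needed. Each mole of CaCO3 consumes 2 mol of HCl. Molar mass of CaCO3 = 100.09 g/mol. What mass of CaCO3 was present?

1.18 g

Total n(HCl) added = 0.4840 x 0.05799 = 0.02807 mol.
n(LiOH) used = 0.3770 x 0.01170 = 0.004411 mol, which equals the excess n(HCl).
So n(HCl) consumed by the sample = 0.02807 - 0.004411 = 0.02366 mol.
n(CaCO3) = 0.02366 / 2 = 0.01183 mol.
mass = 0.01183 mol x 100.09 g/mol = 1.18 g.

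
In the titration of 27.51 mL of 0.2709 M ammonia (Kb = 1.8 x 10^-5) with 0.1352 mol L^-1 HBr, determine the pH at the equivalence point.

n(NH3) = 0.2709 x 0.02751 = 0.007452 mol; V(HBr) at equivalence = 0.007452/0.1352 = 0.05512 L.
At equivalence the base is fully converted to NH4+; total volume = 0.08263 L, so [NH4+] = 0.007452/0.08263 = 0.09019 M.
Ka(NH4+) = Kw/Kb = 1.0e-14 / 1.8 x 10^-5 = 5.56e-10.
[H^+] = sqrt(Ka x [NH4+]) = sqrt(5.56e-10 x 0.09019) = 7.08e-6 M.
pH = -log(7.08e-6) = 5.15.

5.15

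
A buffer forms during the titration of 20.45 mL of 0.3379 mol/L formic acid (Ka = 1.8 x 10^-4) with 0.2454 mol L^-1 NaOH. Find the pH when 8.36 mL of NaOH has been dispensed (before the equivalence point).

Initial n(HCOOH) = 0.3379 x 0.02045 = 0.006910 mol.
n(NaOH) added = 0.2454 x 0.008360 = 0.002052 mol, converting that many moles of HCOOH to HCOO-.
Remaining n(HCOOH) = 0.004859 mol; n(HCOO-) = 0.002052 mol.
By Henderson-Hasselbalch, pH = pKa + log([A^-]/[HA]) = 3.74 + log(0.002052/0.004859) = 3.74 + (-0.37) = 3.37.

3.37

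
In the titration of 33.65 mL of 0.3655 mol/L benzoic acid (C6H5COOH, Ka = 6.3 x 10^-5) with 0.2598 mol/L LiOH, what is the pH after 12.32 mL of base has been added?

Initial n(C6H5COOH) = 0.3655 x 0.03365 = 0.01230 mol.
n(LiOH) added = 0.2598 x 0.01232 = 0.003201 mol, converting that many moles of C6H5COOH to C6H5COO-.
Remaining n(C6H5COOH) = 0.009098 mol; n(C6H5COO-) = 0.003201 mol.
By Henderson-Hasselbalch, pH = pKa + log([A^-]/[HA]) = 4.20 + log(0.003201/0.009098) = 4.20 + (-0.45) = 3.75.

3.75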